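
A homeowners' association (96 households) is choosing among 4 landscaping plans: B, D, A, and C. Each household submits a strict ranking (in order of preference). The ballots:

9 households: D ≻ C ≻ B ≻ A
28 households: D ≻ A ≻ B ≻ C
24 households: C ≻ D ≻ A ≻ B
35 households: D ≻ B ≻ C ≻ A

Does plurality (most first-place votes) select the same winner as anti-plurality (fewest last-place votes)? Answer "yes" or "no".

yes

Plurality — first-place votes: B 0, D 72, A 0, C 24. Winner: D.
Anti-plurality — last-place votes: B 24, D 0, A 44, C 28. Winner: D.
The two methods agree.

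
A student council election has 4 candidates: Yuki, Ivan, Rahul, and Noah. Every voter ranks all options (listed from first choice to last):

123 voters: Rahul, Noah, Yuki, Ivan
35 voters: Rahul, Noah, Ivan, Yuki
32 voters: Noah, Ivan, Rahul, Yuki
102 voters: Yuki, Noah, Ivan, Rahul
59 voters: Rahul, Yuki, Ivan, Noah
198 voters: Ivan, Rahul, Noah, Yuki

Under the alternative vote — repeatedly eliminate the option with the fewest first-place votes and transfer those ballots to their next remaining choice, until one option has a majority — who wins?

Ivan

Round 1: Yuki 102, Ivan 198, Rahul 217, Noah 32. Eliminate Noah.
Round 2: Yuki 102, Ivan 230, Rahul 217. Eliminate Yuki.
Round 3: Ivan 332, Rahul 217. Ivan has a majority.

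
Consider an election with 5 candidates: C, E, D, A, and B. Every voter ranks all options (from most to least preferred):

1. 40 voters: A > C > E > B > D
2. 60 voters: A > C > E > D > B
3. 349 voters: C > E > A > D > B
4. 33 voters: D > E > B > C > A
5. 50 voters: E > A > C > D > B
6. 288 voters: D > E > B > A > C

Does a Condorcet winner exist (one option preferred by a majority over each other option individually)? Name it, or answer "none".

none

Checking pairwise contests:
A beats C 438–382.
C beats E 449–371.
C beats D 499–321.
E beats A 720–100.
C beats B 499–321.
Every option loses at least one head-to-head, so there is no Condorcet winner.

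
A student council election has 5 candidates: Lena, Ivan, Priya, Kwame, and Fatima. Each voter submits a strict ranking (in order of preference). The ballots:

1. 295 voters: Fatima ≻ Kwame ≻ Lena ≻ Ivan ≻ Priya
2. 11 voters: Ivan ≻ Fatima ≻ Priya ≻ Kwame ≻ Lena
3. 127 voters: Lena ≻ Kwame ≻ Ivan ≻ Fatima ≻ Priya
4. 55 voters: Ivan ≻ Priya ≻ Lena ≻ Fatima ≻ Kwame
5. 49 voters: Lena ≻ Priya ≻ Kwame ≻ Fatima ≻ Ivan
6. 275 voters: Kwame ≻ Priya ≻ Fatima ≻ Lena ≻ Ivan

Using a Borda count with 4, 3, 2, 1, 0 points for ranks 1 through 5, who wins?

Lena: 295·2 + 11·0 + 127·4 + 55·2 + 49·4 + 275·1 = 1679
Ivan: 295·1 + 11·4 + 127·2 + 55·4 + 49·0 + 275·0 = 813
Priya: 295·0 + 11·2 + 127·0 + 55·3 + 49·3 + 275·3 = 1159
Kwame: 295·3 + 11·1 + 127·3 + 55·0 + 49·2 + 275·4 = 2475
Fatima: 295·4 + 11·3 + 127·1 + 55·1 + 49·1 + 275·2 = 1994
Kwame has the highest Borda score (2475).

Kwame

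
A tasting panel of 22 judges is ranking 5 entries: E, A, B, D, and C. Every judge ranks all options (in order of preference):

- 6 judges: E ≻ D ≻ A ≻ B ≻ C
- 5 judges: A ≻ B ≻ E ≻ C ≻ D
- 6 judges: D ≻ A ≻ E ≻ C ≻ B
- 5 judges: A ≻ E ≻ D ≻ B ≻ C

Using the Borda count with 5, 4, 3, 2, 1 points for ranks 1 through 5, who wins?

A

E: 6·5 + 5·3 + 6·3 + 5·4 = 83
A: 6·3 + 5·5 + 6·4 + 5·5 = 92
B: 6·2 + 5·4 + 6·1 + 5·2 = 48
D: 6·4 + 5·1 + 6·5 + 5·3 = 74
C: 6·1 + 5·2 + 6·2 + 5·1 = 33
A has the highest Borda score (92).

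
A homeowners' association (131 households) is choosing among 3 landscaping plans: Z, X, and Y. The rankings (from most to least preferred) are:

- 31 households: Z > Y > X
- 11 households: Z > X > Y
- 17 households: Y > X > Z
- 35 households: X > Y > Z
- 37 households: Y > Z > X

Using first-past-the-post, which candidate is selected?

First-place votes: Z 42, X 35, Y 54.
Y has the most first-place votes.

Y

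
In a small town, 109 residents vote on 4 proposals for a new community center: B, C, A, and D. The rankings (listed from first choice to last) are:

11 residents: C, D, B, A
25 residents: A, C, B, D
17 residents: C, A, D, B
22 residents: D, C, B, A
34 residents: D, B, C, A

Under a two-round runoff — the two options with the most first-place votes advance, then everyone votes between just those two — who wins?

Round 1 first-place votes: B 0, C 28, A 25, D 56.
D and C advance.
Runoff: D is preferred to C by 56 voters; C by 53.
D wins the runoff.

D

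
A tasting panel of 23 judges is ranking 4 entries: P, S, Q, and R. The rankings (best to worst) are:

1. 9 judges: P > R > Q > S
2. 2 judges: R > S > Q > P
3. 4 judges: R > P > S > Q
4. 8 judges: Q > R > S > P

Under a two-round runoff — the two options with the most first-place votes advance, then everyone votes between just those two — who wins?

Round 1 first-place votes: P 9, S 0, Q 8, R 6.
P and Q advance.
Runoff: P is preferred to Q by 13 voters; Q by 10.
P wins the runoff.

P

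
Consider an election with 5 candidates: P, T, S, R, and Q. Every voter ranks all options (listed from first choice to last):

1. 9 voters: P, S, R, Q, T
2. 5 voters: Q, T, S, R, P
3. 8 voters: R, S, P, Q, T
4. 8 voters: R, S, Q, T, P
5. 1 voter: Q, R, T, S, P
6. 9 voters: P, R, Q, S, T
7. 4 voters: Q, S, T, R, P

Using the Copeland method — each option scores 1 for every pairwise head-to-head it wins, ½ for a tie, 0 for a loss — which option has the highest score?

R

P: beats T and Q; loses to S and R → score 2.
T: loses to P, S, R, and Q → score 0.
S: beats P, T, and Q; loses to R → score 3.
R: beats P, T, S, and Q → score 4.
Q: beats T; loses to P, S, and R → score 1.
R has the best pairwise record.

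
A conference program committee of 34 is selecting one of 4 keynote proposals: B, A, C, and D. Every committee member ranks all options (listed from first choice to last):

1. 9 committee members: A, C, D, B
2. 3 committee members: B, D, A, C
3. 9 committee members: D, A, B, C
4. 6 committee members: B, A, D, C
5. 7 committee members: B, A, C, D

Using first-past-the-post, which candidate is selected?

First-place votes: B 16, A 9, C 0, D 9.
B has the most first-place votes.

B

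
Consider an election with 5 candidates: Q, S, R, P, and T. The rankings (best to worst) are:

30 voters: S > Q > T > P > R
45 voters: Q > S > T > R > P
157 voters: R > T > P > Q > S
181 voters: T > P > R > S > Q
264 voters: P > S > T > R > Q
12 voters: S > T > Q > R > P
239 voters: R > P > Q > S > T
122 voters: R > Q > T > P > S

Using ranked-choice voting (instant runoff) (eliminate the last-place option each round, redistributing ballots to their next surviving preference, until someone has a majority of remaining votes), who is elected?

Round 1: Q 45, S 42, R 518, P 264, T 181. Eliminate S.
Round 2: Q 75, R 518, P 264, T 193. Eliminate Q.
Round 3: R 518, P 264, T 268. Eliminate P.
Round 4: R 518, T 532. T has a majority.

T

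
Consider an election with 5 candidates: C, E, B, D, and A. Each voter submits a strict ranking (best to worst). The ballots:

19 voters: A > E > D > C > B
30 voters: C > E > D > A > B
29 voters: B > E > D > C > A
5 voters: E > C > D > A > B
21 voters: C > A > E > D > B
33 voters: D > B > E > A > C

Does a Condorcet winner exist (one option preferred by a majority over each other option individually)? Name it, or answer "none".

E

E vs C: 86–51 for E.
E vs B: 75–62 for E.
E vs D: 104–33 for E.
E vs A: 97–40 for E.
E beats every other option head-to-head.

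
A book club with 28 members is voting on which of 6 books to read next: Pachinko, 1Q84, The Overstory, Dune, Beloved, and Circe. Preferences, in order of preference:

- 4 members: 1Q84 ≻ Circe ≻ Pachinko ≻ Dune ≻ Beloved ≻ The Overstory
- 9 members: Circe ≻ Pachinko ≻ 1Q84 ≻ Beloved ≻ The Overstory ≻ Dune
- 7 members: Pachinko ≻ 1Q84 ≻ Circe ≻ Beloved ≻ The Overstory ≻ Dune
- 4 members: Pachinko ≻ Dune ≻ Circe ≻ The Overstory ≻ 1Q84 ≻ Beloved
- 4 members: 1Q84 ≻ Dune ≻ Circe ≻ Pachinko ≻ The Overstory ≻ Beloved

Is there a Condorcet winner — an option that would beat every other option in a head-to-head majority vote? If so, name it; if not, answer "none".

Checking pairwise contests:
Circe beats Pachinko 17–11.
Pachinko beats 1Q84 20–8.
Pachinko beats The Overstory 28–0.
Pachinko beats Dune 24–4.
Pachinko beats Beloved 28–0.
1Q84 beats Circe 15–13.
Every option loses at least one head-to-head, so there is no Condorcet winner.

none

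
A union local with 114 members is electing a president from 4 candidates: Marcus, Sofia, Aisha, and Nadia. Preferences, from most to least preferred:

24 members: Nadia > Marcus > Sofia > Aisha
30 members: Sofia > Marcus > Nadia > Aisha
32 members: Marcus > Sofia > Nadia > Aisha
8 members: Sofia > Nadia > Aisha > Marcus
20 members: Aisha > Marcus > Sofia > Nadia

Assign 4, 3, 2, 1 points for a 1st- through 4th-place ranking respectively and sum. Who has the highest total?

Marcus

Marcus: 24·3 + 30·3 + 32·4 + 8·1 + 20·3 = 358
Sofia: 24·2 + 30·4 + 32·3 + 8·4 + 20·2 = 336
Aisha: 24·1 + 30·1 + 32·1 + 8·2 + 20·4 = 182
Nadia: 24·4 + 30·2 + 32·2 + 8·3 + 20·1 = 264
Marcus has the highest Borda score (358).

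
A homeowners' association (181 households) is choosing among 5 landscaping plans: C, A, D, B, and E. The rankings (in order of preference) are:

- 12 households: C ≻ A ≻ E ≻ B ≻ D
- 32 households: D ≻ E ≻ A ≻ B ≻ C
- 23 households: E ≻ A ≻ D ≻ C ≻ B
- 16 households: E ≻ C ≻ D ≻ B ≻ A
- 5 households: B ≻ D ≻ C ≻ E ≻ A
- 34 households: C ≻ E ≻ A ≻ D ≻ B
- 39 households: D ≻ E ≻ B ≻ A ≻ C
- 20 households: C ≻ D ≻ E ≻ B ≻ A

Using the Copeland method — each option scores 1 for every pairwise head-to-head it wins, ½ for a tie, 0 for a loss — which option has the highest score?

D

C: beats B; loses to A, D, and E → score 1.
A: beats C and B; loses to D and E → score 2.
D: beats C, A, B, and E → score 4.
B: loses to C, A, D, and E → score 0.
E: beats C, A, and B; loses to D → score 3.
D has the best pairwise record.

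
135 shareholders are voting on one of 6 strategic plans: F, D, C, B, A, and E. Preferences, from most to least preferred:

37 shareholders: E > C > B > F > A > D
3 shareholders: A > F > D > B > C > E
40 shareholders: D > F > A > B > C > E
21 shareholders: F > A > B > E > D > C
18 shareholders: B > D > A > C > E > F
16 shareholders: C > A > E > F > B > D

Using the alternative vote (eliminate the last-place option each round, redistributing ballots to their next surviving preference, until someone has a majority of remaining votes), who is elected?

Round 1: F 21, D 40, C 16, B 18, A 3, E 37. Eliminate A.
Round 2: F 24, D 40, C 16, B 18, E 37. Eliminate C.
Round 3: F 24, D 40, B 18, E 53. Eliminate B.
Round 4: F 24, D 58, E 53. Eliminate F.
Round 5: D 61, E 74. E has a majority.

E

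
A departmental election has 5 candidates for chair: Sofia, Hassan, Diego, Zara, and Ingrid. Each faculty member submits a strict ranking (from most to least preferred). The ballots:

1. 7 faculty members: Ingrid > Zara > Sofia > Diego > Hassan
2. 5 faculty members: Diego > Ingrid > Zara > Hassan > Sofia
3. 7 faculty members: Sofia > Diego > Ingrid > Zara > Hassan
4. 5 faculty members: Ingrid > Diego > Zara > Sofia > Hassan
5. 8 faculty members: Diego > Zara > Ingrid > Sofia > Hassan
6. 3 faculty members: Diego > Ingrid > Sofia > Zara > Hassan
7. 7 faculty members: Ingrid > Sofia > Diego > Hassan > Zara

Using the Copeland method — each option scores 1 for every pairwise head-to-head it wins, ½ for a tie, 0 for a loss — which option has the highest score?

Diego

Sofia: beats Hassan; ties Diego; loses to Zara and Ingrid → score 1.5.
Hassan: loses to Sofia, Diego, Zara, and Ingrid → score 0.
Diego: beats Hassan, Zara, and Ingrid; ties Sofia → score 3.5.
Zara: beats Sofia and Hassan; loses to Diego and Ingrid → score 2.
Ingrid: beats Sofia, Hassan, and Zara; loses to Diego → score 3.
Diego has the best pairwise record.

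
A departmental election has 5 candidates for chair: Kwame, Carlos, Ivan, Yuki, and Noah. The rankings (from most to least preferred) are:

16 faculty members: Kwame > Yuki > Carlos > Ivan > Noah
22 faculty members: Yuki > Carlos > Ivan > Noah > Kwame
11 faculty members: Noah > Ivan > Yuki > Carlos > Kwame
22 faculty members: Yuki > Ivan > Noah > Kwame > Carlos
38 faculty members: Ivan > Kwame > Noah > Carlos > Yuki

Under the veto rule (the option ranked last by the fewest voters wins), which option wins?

Last-place votes: Kwame 33, Carlos 22, Ivan 0, Yuki 38, Noah 16.
Ivan is ranked last by the fewest voters, so Ivan wins.

Ivan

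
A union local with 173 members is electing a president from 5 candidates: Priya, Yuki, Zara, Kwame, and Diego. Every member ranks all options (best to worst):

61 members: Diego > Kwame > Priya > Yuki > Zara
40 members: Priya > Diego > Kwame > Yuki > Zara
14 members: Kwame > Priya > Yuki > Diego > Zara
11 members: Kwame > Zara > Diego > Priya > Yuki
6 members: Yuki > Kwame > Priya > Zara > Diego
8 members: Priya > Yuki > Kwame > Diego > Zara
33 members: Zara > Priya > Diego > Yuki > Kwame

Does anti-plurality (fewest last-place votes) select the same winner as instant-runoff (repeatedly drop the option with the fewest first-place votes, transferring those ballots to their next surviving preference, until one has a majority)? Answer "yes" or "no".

Anti-plurality — last-place votes: Priya 0, Yuki 11, Zara 123, Kwame 33, Diego 6. Winner: Priya.
Instant-runoff — R1 Priya 48, Yuki 6, Zara 33, Kwame 25, Diego 61 (Yuki out); R2 Priya 48, Zara 33, Kwame 31, Diego 61 (Kwame out); R3 Priya 68, Zara 44, Diego 61 (Zara out); R4 Priya 101, Diego 72 (Priya winner). Winner: Priya.
The two methods agree.

yes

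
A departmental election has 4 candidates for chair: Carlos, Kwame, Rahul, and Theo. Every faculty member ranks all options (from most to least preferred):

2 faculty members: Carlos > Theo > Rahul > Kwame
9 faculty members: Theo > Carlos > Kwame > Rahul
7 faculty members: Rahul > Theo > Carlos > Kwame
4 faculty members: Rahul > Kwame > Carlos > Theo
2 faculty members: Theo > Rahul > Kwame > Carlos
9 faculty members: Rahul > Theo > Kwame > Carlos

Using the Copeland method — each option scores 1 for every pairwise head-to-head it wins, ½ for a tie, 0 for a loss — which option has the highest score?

Rahul

Carlos: beats Kwame; loses to Rahul and Theo → score 1.
Kwame: loses to Carlos, Rahul, and Theo → score 0.
Rahul: beats Carlos, Kwame, and Theo → score 3.
Theo: beats Carlos and Kwame; loses to Rahul → score 2.
Rahul has the best pairwise record.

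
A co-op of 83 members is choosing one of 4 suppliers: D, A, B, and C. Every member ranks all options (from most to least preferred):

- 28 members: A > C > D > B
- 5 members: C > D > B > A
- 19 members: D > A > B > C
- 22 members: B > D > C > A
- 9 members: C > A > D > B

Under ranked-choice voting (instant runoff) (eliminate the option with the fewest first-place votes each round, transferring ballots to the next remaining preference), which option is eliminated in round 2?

Round 1: D 19, A 28, B 22, C 14. Eliminate C.
Round 2: D 24, A 37, B 22. Eliminate B.

B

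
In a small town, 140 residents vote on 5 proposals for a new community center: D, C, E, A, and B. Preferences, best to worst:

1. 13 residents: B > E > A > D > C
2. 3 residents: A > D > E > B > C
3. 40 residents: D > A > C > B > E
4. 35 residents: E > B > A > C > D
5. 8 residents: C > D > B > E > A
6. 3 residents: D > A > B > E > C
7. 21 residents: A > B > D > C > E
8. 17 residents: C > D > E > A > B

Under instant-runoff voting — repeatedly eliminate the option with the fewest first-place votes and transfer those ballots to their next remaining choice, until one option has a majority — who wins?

D

Round 1: D 43, C 25, E 35, A 24, B 13. Eliminate B.
Round 2: D 43, C 25, E 48, A 24. Eliminate A.
Round 3: D 67, C 25, E 48. Eliminate C.
Round 4: D 92, E 48. D has a majority.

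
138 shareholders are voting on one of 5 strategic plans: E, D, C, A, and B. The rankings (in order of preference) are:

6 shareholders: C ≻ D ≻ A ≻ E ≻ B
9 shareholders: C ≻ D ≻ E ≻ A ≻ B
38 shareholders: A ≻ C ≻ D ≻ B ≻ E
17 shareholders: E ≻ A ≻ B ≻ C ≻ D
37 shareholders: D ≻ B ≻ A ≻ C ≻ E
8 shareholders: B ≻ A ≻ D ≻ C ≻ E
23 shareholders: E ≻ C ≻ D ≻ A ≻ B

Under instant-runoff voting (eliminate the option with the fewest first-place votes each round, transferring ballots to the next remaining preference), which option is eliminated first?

B

Round 1: E 40, D 37, C 15, A 38, B 8. Eliminate B.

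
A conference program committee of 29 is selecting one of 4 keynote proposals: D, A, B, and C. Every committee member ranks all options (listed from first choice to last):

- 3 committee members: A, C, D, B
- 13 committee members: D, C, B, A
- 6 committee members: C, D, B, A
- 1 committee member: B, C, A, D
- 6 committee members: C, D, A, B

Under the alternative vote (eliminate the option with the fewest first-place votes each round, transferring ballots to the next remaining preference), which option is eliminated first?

Round 1: D 13, A 3, B 1, C 12. Eliminate B.

B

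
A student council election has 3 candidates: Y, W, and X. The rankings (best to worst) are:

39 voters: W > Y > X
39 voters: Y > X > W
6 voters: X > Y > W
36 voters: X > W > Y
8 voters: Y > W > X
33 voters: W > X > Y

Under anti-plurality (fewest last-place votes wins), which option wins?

Last-place votes: Y 69, W 45, X 47.
W is ranked last by the fewest voters, so W wins.

W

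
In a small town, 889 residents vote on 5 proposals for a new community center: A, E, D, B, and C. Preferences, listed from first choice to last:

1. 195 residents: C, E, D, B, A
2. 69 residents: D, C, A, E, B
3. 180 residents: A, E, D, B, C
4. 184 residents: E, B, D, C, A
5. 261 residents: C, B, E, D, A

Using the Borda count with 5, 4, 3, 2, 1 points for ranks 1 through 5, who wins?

A: 195·1 + 69·3 + 180·5 + 184·1 + 261·1 = 1747
E: 195·4 + 69·2 + 180·4 + 184·5 + 261·3 = 3341
D: 195·3 + 69·5 + 180·3 + 184·3 + 261·2 = 2544
B: 195·2 + 69·1 + 180·2 + 184·4 + 261·4 = 2599
C: 195·5 + 69·4 + 180·1 + 184·2 + 261·5 = 3104
E has the highest Borda score (3341).

E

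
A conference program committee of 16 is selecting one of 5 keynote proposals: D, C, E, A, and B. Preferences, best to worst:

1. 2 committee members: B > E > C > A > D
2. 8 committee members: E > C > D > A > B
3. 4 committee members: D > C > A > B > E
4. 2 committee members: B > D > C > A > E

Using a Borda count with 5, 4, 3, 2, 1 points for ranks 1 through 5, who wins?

C

D: 2·1 + 8·3 + 4·5 + 2·4 = 54
C: 2·3 + 8·4 + 4·4 + 2·3 = 60
E: 2·4 + 8·5 + 4·1 + 2·1 = 54
A: 2·2 + 8·2 + 4·3 + 2·2 = 36
B: 2·5 + 8·1 + 4·2 + 2·5 = 36
C has the highest Borda score (60).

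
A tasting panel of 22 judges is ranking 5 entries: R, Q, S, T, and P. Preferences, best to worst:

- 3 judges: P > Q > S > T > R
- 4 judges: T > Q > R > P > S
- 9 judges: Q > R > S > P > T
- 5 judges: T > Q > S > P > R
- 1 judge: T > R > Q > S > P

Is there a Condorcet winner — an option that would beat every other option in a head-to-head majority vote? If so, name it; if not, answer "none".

Q vs R: 21–1 for Q.
Q vs S: 22–0 for Q.
Q vs T: 12–10 for Q.
Q vs P: 19–3 for Q.
Q beats every other option head-to-head.

Q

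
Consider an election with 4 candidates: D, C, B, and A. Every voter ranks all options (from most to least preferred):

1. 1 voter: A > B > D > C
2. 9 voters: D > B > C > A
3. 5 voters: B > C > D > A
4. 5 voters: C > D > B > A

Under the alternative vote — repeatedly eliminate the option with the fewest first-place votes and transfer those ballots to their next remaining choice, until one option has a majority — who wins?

Round 1: D 9, C 5, B 5, A 1. Eliminate A.
Round 2: D 9, C 5, B 6. Eliminate C.
Round 3: D 14, B 6. D has a majority.

D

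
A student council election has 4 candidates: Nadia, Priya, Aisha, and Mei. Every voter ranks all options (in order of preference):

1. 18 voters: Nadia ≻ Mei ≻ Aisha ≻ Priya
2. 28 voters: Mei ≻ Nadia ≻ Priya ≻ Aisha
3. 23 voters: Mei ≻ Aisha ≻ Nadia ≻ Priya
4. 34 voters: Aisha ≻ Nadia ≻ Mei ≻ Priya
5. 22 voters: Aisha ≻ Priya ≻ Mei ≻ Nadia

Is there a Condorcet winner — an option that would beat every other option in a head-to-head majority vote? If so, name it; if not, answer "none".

Mei

Mei vs Nadia: 73–52 for Mei.
Mei vs Priya: 103–22 for Mei.
Mei vs Aisha: 69–56 for Mei.
Mei beats every other option head-to-head.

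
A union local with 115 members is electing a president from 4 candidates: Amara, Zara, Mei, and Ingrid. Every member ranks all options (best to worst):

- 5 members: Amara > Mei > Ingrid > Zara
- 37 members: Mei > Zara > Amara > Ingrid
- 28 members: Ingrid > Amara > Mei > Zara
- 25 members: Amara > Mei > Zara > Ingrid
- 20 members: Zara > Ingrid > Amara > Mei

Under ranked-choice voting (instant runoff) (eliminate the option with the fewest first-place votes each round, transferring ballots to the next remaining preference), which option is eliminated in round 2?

Round 1: Amara 30, Zara 20, Mei 37, Ingrid 28. Eliminate Zara.
Round 2: Amara 30, Mei 37, Ingrid 48. Eliminate Amara.

Amara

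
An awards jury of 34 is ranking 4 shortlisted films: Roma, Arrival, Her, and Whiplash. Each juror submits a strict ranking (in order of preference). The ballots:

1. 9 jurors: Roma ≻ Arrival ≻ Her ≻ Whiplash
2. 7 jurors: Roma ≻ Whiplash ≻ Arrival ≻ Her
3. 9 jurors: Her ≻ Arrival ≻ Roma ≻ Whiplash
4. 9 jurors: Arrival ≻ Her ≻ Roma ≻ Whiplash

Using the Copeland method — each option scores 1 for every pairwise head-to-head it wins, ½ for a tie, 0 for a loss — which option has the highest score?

Arrival

Roma: beats Whiplash; loses to Arrival and Her → score 1.
Arrival: beats Roma, Her, and Whiplash → score 3.
Her: beats Roma and Whiplash; loses to Arrival → score 2.
Whiplash: loses to Roma, Arrival, and Her → score 0.
Arrival has the best pairwise record.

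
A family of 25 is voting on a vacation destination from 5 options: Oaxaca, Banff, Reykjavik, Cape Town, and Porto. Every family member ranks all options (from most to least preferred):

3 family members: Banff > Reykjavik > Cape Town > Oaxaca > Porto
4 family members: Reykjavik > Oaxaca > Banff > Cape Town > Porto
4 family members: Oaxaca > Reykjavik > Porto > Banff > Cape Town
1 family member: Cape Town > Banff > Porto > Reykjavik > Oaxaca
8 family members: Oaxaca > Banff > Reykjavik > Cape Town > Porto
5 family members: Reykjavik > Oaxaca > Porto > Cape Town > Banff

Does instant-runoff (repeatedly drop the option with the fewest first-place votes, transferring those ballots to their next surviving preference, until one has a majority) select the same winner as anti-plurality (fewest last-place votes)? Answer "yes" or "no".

yes

Instant-runoff — R1 Oaxaca 12, Banff 3, Reykjavik 9, Cape Town 1, Porto 0 (Porto out); R2 Oaxaca 12, Banff 3, Reykjavik 9, Cape Town 1 (Cape Town out); R3 Oaxaca 12, Banff 4, Reykjavik 9 (Banff out); R4 Oaxaca 12, Reykjavik 13 (Reykjavik winner). Winner: Reykjavik.
Anti-plurality — last-place votes: Oaxaca 1, Banff 5, Reykjavik 0, Cape Town 4, Porto 15. Winner: Reykjavik.
The two methods agree.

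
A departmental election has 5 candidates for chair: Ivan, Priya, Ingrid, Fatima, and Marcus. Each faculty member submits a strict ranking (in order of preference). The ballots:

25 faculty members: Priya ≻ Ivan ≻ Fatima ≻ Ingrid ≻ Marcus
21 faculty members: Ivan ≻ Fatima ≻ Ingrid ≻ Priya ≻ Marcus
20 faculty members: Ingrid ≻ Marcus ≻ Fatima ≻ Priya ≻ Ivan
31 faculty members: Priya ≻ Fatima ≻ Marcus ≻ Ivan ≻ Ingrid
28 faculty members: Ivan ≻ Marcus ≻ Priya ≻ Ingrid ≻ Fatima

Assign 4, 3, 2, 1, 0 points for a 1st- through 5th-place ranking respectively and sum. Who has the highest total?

Ivan: 25·3 + 21·4 + 20·0 + 31·1 + 28·4 = 302
Priya: 25·4 + 21·1 + 20·1 + 31·4 + 28·2 = 321
Ingrid: 25·1 + 21·2 + 20·4 + 31·0 + 28·1 = 175
Fatima: 25·2 + 21·3 + 20·2 + 31·3 + 28·0 = 246
Marcus: 25·0 + 21·0 + 20·3 + 31·2 + 28·3 = 206
Priya has the highest Borda score (321).

Priya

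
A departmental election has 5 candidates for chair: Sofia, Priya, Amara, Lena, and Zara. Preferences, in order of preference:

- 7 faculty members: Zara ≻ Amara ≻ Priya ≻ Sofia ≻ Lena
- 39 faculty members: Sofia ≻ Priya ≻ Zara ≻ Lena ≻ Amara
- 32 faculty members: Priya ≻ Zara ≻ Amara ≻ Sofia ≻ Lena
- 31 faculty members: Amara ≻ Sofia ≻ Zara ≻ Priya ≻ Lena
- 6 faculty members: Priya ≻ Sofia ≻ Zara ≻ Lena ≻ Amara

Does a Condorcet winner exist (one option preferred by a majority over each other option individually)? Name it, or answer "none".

Checking pairwise contests:
Amara beats Sofia 70–45.
Sofia beats Priya 70–45.
Priya beats Amara 77–38.
Sofia beats Lena 115–0.
Sofia beats Zara 76–39.
Every option loses at least one head-to-head, so there is no Condorcet winner.

none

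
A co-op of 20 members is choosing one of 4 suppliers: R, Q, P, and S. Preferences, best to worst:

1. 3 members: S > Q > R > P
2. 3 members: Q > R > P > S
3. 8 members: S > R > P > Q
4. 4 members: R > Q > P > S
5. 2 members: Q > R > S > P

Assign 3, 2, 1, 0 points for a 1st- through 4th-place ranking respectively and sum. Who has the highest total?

R

R: 3·1 + 3·2 + 8·2 + 4·3 + 2·2 = 41
Q: 3·2 + 3·3 + 8·0 + 4·2 + 2·3 = 29
P: 3·0 + 3·1 + 8·1 + 4·1 + 2·0 = 15
S: 3·3 + 3·0 + 8·3 + 4·0 + 2·1 = 35
R has the highest Borda score (41).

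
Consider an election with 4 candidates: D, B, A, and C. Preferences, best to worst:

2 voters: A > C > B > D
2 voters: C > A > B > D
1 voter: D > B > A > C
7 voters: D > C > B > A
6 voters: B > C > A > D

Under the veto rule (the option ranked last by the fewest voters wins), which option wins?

Last-place votes: D 10, B 0, A 7, C 1.
B is ranked last by the fewest voters, so B wins.

B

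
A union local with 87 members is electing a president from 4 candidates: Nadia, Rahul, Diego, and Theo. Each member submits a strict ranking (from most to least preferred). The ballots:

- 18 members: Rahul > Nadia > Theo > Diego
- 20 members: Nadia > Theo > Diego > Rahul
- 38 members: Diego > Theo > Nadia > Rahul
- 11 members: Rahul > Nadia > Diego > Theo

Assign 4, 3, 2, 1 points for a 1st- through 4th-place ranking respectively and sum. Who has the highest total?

Nadia: 18·3 + 20·4 + 38·2 + 11·3 = 243
Rahul: 18·4 + 20·1 + 38·1 + 11·4 = 174
Diego: 18·1 + 20·2 + 38·4 + 11·2 = 232
Theo: 18·2 + 20·3 + 38·3 + 11·1 = 221
Nadia has the highest Borda score (243).

Nadia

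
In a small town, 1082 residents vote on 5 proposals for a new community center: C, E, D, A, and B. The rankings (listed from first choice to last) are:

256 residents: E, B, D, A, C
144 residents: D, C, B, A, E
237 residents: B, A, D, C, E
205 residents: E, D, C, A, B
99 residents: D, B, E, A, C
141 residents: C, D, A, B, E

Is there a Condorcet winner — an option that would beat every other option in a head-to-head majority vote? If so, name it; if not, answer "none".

D vs C: 941–141 for D.
D vs E: 621–461 for D.
D vs A: 845–237 for D.
D vs B: 589–493 for D.
D beats every other option head-to-head.

D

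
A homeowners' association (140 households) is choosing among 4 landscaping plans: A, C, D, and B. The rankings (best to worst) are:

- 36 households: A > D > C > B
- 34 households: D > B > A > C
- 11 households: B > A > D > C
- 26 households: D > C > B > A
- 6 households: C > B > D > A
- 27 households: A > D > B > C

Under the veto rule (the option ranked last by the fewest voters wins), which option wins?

Last-place votes: A 32, C 72, D 0, B 36.
D is ranked last by the fewest voters, so D wins.

D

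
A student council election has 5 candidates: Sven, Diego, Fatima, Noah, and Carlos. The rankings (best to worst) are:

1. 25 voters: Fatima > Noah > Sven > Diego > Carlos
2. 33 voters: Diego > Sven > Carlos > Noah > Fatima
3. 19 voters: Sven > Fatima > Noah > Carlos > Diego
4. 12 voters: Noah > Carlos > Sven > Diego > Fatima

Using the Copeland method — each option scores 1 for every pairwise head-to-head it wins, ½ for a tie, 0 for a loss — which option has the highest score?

Sven: beats Diego, Fatima, Noah, and Carlos → score 4.
Diego: beats Fatima and Carlos; loses to Sven and Noah → score 2.
Fatima: loses to Sven, Diego, Noah, and Carlos → score 0.
Noah: beats Diego, Fatima, and Carlos; loses to Sven → score 3.
Carlos: beats Fatima; loses to Sven, Diego, and Noah → score 1.
Sven has the best pairwise record.

Sven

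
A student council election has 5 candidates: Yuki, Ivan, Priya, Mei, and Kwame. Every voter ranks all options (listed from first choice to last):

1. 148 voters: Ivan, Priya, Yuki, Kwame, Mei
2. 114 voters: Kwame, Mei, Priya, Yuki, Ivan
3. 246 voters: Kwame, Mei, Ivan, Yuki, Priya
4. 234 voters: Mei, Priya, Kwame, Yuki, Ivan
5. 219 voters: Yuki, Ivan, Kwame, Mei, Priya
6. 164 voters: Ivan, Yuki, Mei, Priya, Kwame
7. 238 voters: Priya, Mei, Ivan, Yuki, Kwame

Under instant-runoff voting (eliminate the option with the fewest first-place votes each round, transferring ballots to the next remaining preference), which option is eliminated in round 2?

Round 1: Yuki 219, Ivan 312, Priya 238, Mei 234, Kwame 360. Eliminate Yuki.
Round 2: Ivan 531, Priya 238, Mei 234, Kwame 360. Eliminate Mei.

Mei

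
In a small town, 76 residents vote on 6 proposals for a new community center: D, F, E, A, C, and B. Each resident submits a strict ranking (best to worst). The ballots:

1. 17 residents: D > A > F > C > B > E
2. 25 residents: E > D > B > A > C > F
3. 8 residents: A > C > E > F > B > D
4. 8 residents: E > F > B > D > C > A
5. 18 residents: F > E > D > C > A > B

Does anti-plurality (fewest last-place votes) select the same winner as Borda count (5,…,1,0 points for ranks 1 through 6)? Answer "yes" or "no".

no

Anti-plurality — last-place votes: D 8, F 25, E 17, A 8, C 0, B 18. Winner: C.
Borda — scores: D 255, F 189, E 261, A 176, C 135, B 124. Winner: E.
The two methods disagree.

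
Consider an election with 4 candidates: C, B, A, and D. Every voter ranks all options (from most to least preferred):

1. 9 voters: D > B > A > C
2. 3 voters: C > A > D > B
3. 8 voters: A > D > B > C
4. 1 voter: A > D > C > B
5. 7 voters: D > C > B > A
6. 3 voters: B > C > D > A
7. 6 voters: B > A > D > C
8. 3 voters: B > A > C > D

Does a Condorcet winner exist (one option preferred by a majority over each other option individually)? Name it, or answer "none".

Checking pairwise contests:
B beats C 29–11.
D beats B 28–12.
B beats A 28–12.
A beats D 21–19.
Every option loses at least one head-to-head, so there is no Condorcet winner.

none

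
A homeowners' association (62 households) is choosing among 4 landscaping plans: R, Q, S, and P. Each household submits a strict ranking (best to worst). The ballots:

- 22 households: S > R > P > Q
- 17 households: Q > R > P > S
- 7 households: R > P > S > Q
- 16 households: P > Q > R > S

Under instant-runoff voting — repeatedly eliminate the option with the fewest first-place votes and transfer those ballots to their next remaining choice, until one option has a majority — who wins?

P

Round 1: R 7, Q 17, S 22, P 16. Eliminate R.
Round 2: Q 17, S 22, P 23. Eliminate Q.
Round 3: S 22, P 40. P has a majority.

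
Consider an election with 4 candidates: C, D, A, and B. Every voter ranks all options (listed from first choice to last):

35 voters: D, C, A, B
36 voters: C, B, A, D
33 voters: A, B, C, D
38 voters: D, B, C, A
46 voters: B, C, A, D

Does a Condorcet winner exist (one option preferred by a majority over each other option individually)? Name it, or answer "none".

B

B vs C: 117–71 for B.
B vs D: 115–73 for B.
B vs A: 120–68 for B.
B beats every other option head-to-head.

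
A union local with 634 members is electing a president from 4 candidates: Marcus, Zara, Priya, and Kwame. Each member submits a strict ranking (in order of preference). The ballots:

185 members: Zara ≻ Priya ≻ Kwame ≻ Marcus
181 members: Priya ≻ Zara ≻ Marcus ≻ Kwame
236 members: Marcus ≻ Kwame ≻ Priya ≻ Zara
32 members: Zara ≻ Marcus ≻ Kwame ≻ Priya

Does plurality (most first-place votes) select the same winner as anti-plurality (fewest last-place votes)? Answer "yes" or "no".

Plurality — first-place votes: Marcus 236, Zara 217, Priya 181, Kwame 0. Winner: Marcus.
Anti-plurality — last-place votes: Marcus 185, Zara 236, Priya 32, Kwame 181. Winner: Priya.
The two methods disagree.

no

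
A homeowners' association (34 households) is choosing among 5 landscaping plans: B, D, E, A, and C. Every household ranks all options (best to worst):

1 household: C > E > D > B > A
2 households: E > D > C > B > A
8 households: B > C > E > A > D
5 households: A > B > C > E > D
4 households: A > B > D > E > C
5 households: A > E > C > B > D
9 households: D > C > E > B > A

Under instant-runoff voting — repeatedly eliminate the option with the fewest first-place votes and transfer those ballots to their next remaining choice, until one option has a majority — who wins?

Round 1: B 8, D 9, E 2, A 14, C 1. Eliminate C.
Round 2: B 8, D 9, E 3, A 14. Eliminate E.
Round 3: B 8, D 12, A 14. Eliminate B.
Round 4: D 12, A 22. A has a majority.

A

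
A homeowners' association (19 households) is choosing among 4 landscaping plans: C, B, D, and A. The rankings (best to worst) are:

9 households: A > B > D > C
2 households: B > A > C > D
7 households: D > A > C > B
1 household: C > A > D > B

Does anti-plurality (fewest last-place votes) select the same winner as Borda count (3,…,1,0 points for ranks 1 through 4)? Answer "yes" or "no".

Anti-plurality — last-place votes: C 9, B 8, D 2, A 0. Winner: A.
Borda — scores: C 12, B 24, D 31, A 47. Winner: A.
The two methods agree.

yes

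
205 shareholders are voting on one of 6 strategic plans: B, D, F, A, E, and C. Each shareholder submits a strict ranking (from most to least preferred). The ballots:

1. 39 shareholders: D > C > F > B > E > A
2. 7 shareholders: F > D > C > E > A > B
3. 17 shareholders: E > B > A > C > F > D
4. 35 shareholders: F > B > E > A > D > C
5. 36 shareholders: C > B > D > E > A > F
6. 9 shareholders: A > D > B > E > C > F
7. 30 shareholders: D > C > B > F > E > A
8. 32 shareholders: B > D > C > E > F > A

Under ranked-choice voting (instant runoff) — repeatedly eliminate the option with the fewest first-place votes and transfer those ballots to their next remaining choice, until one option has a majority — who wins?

Round 1: B 32, D 69, F 42, A 9, E 17, C 36. Eliminate A.
Round 2: B 32, D 78, F 42, E 17, C 36. Eliminate E.
Round 3: B 49, D 78, F 42, C 36. Eliminate C.
Round 4: B 85, D 78, F 42. Eliminate F.
Round 5: B 120, D 85. B has a majority.

B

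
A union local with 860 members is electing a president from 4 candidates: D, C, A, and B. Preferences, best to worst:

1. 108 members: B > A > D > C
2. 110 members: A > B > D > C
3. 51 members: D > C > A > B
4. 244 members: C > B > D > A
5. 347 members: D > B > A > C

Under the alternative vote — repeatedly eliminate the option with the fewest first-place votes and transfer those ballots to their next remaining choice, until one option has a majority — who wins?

D

Round 1: D 398, C 244, A 110, B 108. Eliminate B.
Round 2: D 398, C 244, A 218. Eliminate A.
Round 3: D 616, C 244. D has a majority.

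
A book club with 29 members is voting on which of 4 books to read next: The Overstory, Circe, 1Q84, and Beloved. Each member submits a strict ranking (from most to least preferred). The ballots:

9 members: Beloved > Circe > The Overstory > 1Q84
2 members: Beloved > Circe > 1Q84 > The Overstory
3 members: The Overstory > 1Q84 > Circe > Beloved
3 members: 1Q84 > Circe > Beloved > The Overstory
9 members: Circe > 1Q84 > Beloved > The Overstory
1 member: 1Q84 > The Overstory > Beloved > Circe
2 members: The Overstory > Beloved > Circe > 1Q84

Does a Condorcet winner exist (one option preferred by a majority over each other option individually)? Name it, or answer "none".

Circe vs The Overstory: 23–6 for Circe.
Circe vs 1Q84: 22–7 for Circe.
Circe vs Beloved: 15–14 for Circe.
Circe beats every other option head-to-head.

Circe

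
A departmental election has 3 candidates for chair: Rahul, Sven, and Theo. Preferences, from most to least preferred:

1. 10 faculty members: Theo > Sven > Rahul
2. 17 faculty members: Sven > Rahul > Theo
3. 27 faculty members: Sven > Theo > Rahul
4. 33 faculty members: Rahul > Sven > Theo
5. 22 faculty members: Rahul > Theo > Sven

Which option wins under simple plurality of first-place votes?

Rahul

First-place votes: Rahul 55, Sven 44, Theo 10.
Rahul has the most first-place votes.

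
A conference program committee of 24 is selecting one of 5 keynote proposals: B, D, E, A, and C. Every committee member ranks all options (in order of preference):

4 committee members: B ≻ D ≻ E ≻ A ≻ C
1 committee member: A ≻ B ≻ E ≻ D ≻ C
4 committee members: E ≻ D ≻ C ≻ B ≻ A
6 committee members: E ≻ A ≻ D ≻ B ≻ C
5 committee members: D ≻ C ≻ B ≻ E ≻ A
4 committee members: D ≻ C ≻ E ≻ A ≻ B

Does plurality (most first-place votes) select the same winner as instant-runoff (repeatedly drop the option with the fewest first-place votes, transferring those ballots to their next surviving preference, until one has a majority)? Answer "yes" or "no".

no

Plurality — first-place votes: B 4, D 9, E 10, A 1, C 0. Winner: E.
Instant-runoff — R1 B 4, D 9, E 10, A 1, C 0 (C out); R2 B 4, D 9, E 10, A 1 (A out); R3 B 5, D 9, E 10 (B out); R4 D 13, E 11 (D winner). Winner: D.
The two methods disagree.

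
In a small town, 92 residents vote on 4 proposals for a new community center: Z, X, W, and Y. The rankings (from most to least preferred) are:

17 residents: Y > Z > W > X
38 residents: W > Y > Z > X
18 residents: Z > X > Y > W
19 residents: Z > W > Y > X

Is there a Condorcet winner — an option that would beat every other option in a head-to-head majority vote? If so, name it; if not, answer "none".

none

Checking pairwise contests:
Y beats Z 55–37.
Z beats X 92–0.
Z beats W 54–38.
W beats Y 57–35.
Every option loses at least one head-to-head, so there is no Condorcet winner.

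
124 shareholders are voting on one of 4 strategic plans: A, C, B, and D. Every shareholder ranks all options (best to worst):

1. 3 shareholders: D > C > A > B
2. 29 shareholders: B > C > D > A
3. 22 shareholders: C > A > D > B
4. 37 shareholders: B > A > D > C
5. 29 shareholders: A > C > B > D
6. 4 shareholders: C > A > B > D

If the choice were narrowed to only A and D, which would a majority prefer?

Voters preferring A to D: 92; preferring D to A: 32.
A wins the head-to-head.

A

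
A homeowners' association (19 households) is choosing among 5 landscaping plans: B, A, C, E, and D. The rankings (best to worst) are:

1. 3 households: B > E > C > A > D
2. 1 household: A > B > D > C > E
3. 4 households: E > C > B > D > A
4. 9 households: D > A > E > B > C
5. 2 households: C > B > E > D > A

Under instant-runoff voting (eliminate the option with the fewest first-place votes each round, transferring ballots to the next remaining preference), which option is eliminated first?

A

Round 1: B 3, A 1, C 2, E 4, D 9. Eliminate A.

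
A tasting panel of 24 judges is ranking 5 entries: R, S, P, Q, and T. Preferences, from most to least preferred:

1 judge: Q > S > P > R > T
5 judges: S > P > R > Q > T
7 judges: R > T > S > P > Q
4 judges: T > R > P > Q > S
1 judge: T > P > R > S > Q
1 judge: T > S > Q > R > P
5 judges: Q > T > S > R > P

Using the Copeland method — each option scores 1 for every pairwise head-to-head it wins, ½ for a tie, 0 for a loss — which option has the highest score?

R: beats P, Q, and T; ties S → score 3.5.
S: beats P and Q; ties R; loses to T → score 2.5.
P: beats Q; loses to R, S, and T → score 1.
Q: loses to R, S, P, and T → score 0.
T: beats S, P, and Q; loses to R → score 3.
R has the best pairwise record.

R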